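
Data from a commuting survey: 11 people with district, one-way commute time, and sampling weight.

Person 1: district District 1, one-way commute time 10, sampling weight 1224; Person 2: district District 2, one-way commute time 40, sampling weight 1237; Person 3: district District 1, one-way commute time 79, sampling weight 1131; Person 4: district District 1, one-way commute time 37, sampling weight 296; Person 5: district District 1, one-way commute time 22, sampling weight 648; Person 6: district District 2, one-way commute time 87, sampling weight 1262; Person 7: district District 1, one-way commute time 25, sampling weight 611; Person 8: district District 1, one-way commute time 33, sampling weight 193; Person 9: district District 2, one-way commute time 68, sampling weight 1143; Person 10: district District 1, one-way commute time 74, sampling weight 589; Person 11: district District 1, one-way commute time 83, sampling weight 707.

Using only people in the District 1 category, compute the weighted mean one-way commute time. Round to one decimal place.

District 1 rows: 1, 3, 4, 5, 7, 8, 10, 11
Weighted sum = 10×1224 + 79×1131 + 37×296 + 22×648 + 25×611 + 33×193 + 74×589 + 83×707
  = 12240 + 89349 + 10952 + 14256 + 15275 + 6369 + 43586 + 58681 = 250708
Sum of weights = 1224 + 1131 + 296 + 648 + 611 + 193 + 589 + 707 = 5399
Weighted mean = 250708 / 5399 = 46.436007

46.4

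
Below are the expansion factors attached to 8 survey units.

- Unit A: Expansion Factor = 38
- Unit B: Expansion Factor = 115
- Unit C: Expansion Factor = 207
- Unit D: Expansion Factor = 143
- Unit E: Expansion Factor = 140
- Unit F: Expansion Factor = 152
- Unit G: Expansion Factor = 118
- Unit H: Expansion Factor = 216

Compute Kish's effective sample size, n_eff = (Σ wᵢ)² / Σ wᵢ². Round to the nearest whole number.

7

Σ wᵢ = 38 + 115 + 207 + 143 + 140 + 152 + 118 + 216 = 1129
Σ wᵢ² = 1444 + 13225 + 42849 + 20449 + 19600 + 23104 + 13924 + 46656 = 181251
n_eff = 1129² / 181251 = 1274641 / 181251 = 7.0324633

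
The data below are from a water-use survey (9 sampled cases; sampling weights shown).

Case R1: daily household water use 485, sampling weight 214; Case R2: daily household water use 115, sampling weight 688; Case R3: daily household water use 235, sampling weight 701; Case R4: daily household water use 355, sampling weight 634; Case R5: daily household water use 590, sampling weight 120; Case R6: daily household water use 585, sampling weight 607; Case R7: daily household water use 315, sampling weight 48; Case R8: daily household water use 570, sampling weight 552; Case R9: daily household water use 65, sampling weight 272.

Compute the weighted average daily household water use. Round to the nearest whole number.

Weighted sum = 485×214 + 115×688 + 235×701 + 355×634 + 590×120 + 585×607 + 315×48 + 570×552 + 65×272
  = 1346050
Sum of weights = 3836
Weighted mean = 1346050 / 3836 = 350.89937

351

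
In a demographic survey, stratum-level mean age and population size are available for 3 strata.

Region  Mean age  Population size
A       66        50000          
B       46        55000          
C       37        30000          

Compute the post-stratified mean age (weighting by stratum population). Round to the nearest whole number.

Σ Nₕ·x̄ₕ = 66×50000 + 46×55000 + 37×30000
  = 6940000
Σ Nₕ = 50000 + 55000 + 30000 = 135000
Overall mean = 6940000 / 135000 = 51.407407

51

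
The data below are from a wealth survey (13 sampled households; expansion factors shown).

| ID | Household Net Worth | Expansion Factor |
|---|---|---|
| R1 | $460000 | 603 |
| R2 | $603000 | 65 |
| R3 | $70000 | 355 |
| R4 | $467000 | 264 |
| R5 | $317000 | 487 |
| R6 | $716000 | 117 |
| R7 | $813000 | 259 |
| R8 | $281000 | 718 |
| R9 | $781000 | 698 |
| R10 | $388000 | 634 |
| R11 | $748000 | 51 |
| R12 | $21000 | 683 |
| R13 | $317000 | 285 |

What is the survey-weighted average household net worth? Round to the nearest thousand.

Weighted sum = 2049155000
Sum of weights = 5219
Weighted mean = 2049155000 / 5219 = 392633.65

393000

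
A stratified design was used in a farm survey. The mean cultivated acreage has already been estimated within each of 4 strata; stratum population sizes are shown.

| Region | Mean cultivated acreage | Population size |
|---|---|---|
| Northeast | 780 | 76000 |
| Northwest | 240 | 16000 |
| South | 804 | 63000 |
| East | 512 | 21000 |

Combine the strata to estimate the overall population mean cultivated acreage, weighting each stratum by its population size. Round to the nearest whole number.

Σ Nₕ·x̄ₕ = 780×76000 + 240×16000 + 804×63000 + 512×21000
  = 124524000
Σ Nₕ = 176000
Overall mean = 124524000 / 176000 = 707.52273

708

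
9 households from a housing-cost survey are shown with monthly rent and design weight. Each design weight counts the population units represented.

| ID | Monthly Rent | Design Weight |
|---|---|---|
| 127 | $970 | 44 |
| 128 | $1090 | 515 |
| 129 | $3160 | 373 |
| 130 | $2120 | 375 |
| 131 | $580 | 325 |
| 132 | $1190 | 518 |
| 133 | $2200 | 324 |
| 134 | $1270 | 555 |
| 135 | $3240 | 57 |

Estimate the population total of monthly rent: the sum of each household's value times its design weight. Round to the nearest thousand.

Weighted total = 970×44 + 1090×515 + 3160×373 + 2120×375 + 580×325 + 1190×518 + 2200×324 + 1270×555 + 3240×57
  = 42680 + 561350 + 1178680 + 795000 + 188500 + 616420 + 712800 + 704850 + 184680 = 4984960

4985000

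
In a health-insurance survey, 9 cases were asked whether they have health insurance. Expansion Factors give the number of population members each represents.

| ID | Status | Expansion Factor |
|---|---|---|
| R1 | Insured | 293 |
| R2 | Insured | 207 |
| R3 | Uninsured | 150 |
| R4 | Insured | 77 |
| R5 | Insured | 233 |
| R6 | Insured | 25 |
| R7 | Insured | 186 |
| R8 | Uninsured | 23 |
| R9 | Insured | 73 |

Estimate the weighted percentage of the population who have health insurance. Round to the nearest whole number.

86

Sum of weights for 'Insured' = 293 + 207 + 77 + 233 + 25 + 186 + 73 = 1094
Total weight = 1267
Weighted proportion = 1094 / 1267 = 0.86345699 → 86.345699%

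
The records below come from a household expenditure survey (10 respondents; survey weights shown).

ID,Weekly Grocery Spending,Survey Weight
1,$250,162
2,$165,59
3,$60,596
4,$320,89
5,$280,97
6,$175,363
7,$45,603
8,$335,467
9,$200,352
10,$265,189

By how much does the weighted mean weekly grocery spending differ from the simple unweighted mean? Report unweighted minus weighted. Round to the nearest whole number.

38

Unweighted sum = 250 + 165 + 60 + 320 + 280 + 175 + 45 + 335 + 200 + 265 = 2095
Unweighted mean = 2095 / 10 = 209.5
Weighted sum = 250×162 + 165×59 + 60×596 + 320×89 + 280×97 + 175×363 + 45×603 + 335×467 + 200×352 + 265×189
  = 40500 + 9735 + 35760 + 28480 + 27160 + 63525 + 27135 + 156445 + 70400 + 50085 = 509225
Sum of weights = 2977
Weighted mean = 509225 / 2977 = 171.05307
Difference (unweighted minus weighted) = 38.446926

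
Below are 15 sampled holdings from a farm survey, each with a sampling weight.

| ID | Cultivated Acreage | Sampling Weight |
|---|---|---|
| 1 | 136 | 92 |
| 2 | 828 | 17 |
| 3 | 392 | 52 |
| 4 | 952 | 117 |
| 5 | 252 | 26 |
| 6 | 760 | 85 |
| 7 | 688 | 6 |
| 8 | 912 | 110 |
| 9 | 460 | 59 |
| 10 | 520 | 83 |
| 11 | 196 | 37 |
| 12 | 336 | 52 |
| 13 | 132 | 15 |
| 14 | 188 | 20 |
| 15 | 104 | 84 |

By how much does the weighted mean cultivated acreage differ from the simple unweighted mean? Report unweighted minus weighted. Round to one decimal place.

Unweighted sum = 6856
Unweighted mean = 6856 / 15 = 457.06667
Weighted sum = 443456
Sum of weights = 855
Weighted mean = 443456 / 855 = 518.66199
Difference (unweighted minus weighted) = -61.595322

-61.6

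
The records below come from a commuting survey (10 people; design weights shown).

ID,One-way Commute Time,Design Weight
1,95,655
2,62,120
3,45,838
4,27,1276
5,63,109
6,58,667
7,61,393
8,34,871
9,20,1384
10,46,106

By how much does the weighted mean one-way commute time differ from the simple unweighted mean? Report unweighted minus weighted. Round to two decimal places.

8.49

Unweighted sum = 95 + 62 + 45 + 27 + 63 + 58 + 61 + 34 + 20 + 46 = 511
Unweighted mean = 511 / 10 = 51.1
Weighted sum = 95×655 + 62×120 + 45×838 + 27×1276 + 63×109 + 58×667 + 61×393 + 34×871 + 20×1384 + 46×106
  = 62225 + 7440 + 37710 + 34452 + 6867 + 38686 + 23973 + 29614 + 27680 + 4876 = 273523
Sum of weights = 655 + 120 + 838 + 1276 + 109 + 667 + 393 + 871 + 1384 + 106 = 6419
Weighted mean = 273523 / 6419 = 42.611466
Difference (unweighted minus weighted) = 8.488534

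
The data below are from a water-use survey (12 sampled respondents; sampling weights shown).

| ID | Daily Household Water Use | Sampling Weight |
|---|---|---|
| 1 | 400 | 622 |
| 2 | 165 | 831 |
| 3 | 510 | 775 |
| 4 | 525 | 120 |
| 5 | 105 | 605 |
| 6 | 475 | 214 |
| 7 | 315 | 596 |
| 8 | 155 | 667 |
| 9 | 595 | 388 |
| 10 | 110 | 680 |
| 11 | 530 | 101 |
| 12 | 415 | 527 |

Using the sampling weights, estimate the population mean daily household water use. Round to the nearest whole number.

307

Weighted sum = 1878360
Sum of weights = 622 + 831 + 775 + 120 + 605 + 214 + 596 + 667 + 388 + 680 + 101 + 527 = 6126
Weighted mean = 1878360 / 6126 = 306.62096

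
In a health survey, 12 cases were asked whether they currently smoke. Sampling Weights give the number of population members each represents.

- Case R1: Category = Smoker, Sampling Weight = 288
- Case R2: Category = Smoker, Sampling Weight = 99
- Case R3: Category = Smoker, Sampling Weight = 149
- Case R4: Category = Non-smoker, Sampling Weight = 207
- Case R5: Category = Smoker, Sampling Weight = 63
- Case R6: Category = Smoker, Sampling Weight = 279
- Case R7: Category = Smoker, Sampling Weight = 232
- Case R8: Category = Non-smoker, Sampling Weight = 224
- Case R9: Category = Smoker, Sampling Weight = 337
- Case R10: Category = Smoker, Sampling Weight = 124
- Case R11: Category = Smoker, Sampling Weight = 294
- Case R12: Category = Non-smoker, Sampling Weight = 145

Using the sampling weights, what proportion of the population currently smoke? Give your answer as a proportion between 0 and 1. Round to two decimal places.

0.76

Sum of weights for 'Smoker' = 288 + 99 + 149 + 63 + 279 + 232 + 337 + 124 + 294 = 1865
Total weight = 288 + 99 + 149 + 207 + 63 + 279 + 232 + 224 + 337 + 124 + 294 + 145 = 2441
Weighted proportion = 1865 / 2441 = 0.76403113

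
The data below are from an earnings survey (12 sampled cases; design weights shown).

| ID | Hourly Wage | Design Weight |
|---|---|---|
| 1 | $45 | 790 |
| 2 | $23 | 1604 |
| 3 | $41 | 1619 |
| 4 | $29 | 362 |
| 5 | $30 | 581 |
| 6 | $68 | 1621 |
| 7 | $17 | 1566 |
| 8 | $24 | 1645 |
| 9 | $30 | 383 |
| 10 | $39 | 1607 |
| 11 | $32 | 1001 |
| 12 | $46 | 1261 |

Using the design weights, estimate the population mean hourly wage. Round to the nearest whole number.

36

Weighted sum = 45×790 + 23×1604 + 41×1619 + 29×362 + 30×581 + 68×1621 + 17×1566 + 24×1645 + 30×383 + 39×1607 + 32×1001 + 46×1261
  = 35550 + 36892 + 66379 + 10498 + 17430 + 110228 + 26622 + 39480 + 11490 + 62673 + 32032 + 58006 = 507280
Sum of weights = 790 + 1604 + 1619 + 362 + 581 + 1621 + 1566 + 1645 + 383 + 1607 + 1001 + 1261 = 14040
Weighted mean = 507280 / 14040 = 36.131054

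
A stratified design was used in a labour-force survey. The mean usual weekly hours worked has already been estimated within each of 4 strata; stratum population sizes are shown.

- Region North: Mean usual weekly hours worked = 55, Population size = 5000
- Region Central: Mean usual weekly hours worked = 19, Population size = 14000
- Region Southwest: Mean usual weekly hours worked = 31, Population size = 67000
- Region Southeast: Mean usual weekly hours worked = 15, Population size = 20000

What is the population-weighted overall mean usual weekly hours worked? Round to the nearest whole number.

Σ Nₕ·x̄ₕ = 55×5000 + 19×14000 + 31×67000 + 15×20000
  = 275000 + 266000 + 2077000 + 300000 = 2918000
Σ Nₕ = 5000 + 14000 + 67000 + 20000 = 106000
Overall mean = 2918000 / 106000 = 27.528302

28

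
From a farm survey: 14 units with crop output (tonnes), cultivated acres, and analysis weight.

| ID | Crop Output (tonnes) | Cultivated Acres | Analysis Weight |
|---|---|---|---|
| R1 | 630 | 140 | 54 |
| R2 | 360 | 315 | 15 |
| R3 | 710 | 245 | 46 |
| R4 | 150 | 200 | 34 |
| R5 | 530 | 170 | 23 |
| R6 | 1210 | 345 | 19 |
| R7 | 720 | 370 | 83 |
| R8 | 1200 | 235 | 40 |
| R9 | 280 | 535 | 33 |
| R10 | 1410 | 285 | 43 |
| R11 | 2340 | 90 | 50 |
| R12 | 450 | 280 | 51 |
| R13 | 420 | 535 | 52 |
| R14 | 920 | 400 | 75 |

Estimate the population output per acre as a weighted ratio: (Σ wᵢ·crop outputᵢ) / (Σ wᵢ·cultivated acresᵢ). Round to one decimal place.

2.8

Σ wᵢ·y = 520780
Σ wᵢ·x = 187440
Ratio = 520780 / 187440 = 2.7783824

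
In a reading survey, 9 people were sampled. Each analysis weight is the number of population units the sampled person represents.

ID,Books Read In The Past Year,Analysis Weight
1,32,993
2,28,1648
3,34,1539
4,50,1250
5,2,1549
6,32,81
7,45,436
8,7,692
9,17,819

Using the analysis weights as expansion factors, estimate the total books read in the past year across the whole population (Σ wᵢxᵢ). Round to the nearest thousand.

Weighted total = 32×993 + 28×1648 + 34×1539 + 50×1250 + 2×1549 + 32×81 + 45×436 + 7×692 + 17×819
  = 31776 + 46144 + 52326 + 62500 + 3098 + 2592 + 19620 + 4844 + 13923 = 236823

237000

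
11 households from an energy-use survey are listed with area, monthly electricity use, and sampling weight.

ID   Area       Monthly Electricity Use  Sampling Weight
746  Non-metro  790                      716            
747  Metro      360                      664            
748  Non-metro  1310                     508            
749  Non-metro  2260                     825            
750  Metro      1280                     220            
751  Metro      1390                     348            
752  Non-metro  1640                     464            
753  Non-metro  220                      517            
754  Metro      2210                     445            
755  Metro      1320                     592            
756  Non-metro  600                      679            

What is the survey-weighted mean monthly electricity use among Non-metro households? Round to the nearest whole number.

Non-metro rows: 746, 748, 749, 752, 753, 756
Weighted sum = 790×716 + 1310×508 + 2260×825 + 1640×464 + 220×517 + 600×679
  = 4377720
Sum of weights = 716 + 508 + 825 + 464 + 517 + 679 = 3709
Weighted mean = 4377720 / 3709 = 1180.2966

1180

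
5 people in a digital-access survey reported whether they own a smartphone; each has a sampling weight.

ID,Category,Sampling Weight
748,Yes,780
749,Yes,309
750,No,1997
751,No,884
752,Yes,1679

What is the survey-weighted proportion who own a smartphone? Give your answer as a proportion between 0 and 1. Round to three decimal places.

0.490

Sum of weights for 'Yes' = 780 + 309 + 1679 = 2768
Total weight = 780 + 309 + 1997 + 884 + 1679 = 5649
Weighted proportion = 2768 / 5649 = 0.48999823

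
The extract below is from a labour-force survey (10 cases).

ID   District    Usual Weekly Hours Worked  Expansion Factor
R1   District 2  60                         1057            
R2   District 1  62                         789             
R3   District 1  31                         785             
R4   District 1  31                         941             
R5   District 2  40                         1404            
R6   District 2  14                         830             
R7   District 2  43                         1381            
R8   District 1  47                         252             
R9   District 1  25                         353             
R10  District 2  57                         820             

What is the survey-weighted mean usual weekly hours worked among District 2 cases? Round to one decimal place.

District 2 rows: R1, R5, R6, R7, R10
Weighted sum = 60×1057 + 40×1404 + 14×830 + 43×1381 + 57×820
  = 237323
Sum of weights = 1057 + 1404 + 830 + 1381 + 820 = 5492
Weighted mean = 237323 / 5492 = 43.212491

43.2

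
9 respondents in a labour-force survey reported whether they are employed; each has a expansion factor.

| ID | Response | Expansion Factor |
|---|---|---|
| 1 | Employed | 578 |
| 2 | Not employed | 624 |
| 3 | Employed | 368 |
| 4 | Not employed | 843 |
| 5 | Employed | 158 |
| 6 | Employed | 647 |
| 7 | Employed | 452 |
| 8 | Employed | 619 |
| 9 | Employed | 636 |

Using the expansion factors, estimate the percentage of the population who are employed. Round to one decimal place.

70.2

Sum of weights for 'Employed' = 578 + 368 + 158 + 647 + 452 + 619 + 636 = 3458
Total weight = 578 + 624 + 368 + 843 + 158 + 647 + 452 + 619 + 636 = 4925
Weighted proportion = 3458 / 4925 = 0.70213198 → 70.213198%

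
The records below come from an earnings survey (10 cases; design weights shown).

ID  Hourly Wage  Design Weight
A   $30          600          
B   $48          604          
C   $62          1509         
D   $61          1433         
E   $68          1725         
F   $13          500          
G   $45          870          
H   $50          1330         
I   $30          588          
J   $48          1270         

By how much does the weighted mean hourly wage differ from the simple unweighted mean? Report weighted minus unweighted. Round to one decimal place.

Unweighted sum = 30 + 48 + 62 + 61 + 68 + 13 + 45 + 50 + 30 + 48 = 455
Unweighted mean = 455 / 10 = 45.5
Weighted sum = 30×600 + 48×604 + 62×1509 + 61×1433 + 68×1725 + 13×500 + 45×870 + 50×1330 + 30×588 + 48×1270
  = 536013
Sum of weights = 600 + 604 + 1509 + 1433 + 1725 + 500 + 870 + 1330 + 588 + 1270 = 10429
Weighted mean = 536013 / 10429 = 51.396395
Difference (weighted minus unweighted) = 5.8963947

5.9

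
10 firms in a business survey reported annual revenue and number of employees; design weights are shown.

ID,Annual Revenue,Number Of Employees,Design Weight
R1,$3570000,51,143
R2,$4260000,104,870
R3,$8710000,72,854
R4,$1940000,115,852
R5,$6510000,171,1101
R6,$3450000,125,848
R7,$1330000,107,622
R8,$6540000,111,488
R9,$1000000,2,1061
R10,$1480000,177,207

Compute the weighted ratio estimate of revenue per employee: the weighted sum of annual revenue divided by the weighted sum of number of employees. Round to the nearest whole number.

Σ wᵢ·y = 3570000×143 + 4260000×870 + 8710000×854 + 1940000×852 + 6510000×1101 + 3450000×848 + 1330000×622 + 6540000×488 + 1000000×1061 + 1480000×207
  = 28787180000
Σ wᵢ·x = 710995
Ratio = 28787180000 / 710995 = 40488.583

40489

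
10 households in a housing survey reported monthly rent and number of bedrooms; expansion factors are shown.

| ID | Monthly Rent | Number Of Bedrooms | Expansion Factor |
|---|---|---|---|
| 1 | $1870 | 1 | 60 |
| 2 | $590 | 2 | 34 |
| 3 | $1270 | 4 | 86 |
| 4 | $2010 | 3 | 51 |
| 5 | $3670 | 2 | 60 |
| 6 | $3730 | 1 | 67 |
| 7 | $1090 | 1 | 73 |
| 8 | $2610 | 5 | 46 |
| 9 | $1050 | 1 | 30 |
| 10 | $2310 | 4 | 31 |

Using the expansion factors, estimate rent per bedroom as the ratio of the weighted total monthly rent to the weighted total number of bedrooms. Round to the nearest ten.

Σ wᵢ·y = 1870×60 + 590×34 + 1270×86 + 2010×51 + 3670×60 + 3730×67 + 1090×73 + 2610×46 + 1050×30 + 2310×31
  = 112200 + 20060 + 109220 + 102510 + 220200 + 249910 + 79570 + 120060 + 31500 + 71610 = 1116840
Σ wᵢ·x = 1×60 + 2×34 + 4×86 + 3×51 + 2×60 + 1×67 + 1×73 + 5×46 + 1×30 + 4×31
  = 60 + 68 + 344 + 153 + 120 + 67 + 73 + 230 + 30 + 124 = 1269
Ratio = 1116840 / 1269 = 880.09456

880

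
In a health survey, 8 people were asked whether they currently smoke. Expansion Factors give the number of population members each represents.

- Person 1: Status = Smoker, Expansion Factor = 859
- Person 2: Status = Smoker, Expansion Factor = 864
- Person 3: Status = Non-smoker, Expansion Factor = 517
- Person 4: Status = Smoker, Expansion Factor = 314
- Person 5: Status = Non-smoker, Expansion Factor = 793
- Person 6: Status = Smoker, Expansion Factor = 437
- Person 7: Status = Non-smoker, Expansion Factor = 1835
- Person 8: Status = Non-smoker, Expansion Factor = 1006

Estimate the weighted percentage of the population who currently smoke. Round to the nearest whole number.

37

Sum of weights for 'Smoker' = 859 + 864 + 314 + 437 = 2474
Total weight = 859 + 864 + 517 + 314 + 793 + 437 + 1835 + 1006 = 6625
Weighted proportion = 2474 / 6625 = 0.37343396 → 37.343396%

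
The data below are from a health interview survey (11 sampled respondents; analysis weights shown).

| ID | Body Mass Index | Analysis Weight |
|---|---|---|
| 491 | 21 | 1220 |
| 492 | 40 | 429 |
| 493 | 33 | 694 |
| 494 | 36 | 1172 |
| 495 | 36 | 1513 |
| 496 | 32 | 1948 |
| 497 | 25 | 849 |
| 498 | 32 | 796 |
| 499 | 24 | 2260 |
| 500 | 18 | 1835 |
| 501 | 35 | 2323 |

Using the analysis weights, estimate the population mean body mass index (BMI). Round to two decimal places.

29.25

Weighted sum = 21×1220 + 40×429 + 33×694 + 36×1172 + 36×1513 + 32×1948 + 25×849 + 32×796 + 24×2260 + 18×1835 + 35×2323
  = 25620 + 17160 + 22902 + 42192 + 54468 + 62336 + 21225 + 25472 + 54240 + 33030 + 81305 = 439950
Sum of weights = 1220 + 429 + 694 + 1172 + 1513 + 1948 + 849 + 796 + 2260 + 1835 + 2323 = 15039
Weighted mean = 439950 / 15039 = 29.25394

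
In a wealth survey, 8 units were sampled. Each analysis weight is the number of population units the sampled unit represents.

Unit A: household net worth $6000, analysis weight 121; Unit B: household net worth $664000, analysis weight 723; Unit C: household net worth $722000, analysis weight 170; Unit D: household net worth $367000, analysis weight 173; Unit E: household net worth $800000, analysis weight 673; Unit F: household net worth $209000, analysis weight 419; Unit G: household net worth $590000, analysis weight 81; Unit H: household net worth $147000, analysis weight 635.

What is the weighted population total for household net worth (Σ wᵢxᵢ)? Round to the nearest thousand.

Weighted total = 6000×121 + 664000×723 + 722000×170 + 367000×173 + 800000×673 + 209000×419 + 590000×81 + 147000×635
  = 726000 + 480072000 + 122740000 + 63491000 + 538400000 + 87571000 + 47790000 + 93345000 = 1434135000

1434135000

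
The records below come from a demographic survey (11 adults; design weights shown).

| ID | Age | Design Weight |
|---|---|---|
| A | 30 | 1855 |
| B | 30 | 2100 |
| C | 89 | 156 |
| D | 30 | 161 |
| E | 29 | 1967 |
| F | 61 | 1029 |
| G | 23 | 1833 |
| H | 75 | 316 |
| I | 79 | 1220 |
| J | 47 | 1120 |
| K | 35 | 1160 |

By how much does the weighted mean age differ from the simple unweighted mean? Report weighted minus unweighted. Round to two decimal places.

-8.31

Unweighted sum = 30 + 30 + 89 + 30 + 29 + 61 + 23 + 75 + 79 + 47 + 35 = 528
Unweighted mean = 528 / 11 = 48
Weighted sum = 30×1855 + 30×2100 + 89×156 + 30×161 + 29×1967 + 61×1029 + 23×1833 + 75×316 + 79×1220 + 47×1120 + 35×1160
  = 55650 + 63000 + 13884 + 4830 + 57043 + 62769 + 42159 + 23700 + 96380 + 52640 + 40600 = 512655
Sum of weights = 1855 + 2100 + 156 + 161 + 1967 + 1029 + 1833 + 316 + 1220 + 1120 + 1160 = 12917
Weighted mean = 512655 / 12917 = 39.688395
Difference (weighted minus unweighted) = -8.3116049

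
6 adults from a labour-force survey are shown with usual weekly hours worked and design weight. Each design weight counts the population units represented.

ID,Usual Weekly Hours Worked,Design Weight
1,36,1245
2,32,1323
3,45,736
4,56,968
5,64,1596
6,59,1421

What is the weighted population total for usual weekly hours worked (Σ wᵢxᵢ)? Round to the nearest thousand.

360000

Weighted total = 36×1245 + 32×1323 + 45×736 + 56×968 + 64×1596 + 59×1421
  = 44820 + 42336 + 33120 + 54208 + 102144 + 83839 = 360467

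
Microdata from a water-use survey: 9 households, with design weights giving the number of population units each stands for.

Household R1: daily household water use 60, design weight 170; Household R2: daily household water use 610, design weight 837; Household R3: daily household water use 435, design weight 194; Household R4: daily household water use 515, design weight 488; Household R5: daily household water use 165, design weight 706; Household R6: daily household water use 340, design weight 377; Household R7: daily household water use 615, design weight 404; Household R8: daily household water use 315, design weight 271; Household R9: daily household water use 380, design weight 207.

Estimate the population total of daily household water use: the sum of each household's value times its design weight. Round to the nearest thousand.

Weighted total = 60×170 + 610×837 + 435×194 + 515×488 + 165×706 + 340×377 + 615×404 + 315×271 + 380×207
  = 1513635

1514000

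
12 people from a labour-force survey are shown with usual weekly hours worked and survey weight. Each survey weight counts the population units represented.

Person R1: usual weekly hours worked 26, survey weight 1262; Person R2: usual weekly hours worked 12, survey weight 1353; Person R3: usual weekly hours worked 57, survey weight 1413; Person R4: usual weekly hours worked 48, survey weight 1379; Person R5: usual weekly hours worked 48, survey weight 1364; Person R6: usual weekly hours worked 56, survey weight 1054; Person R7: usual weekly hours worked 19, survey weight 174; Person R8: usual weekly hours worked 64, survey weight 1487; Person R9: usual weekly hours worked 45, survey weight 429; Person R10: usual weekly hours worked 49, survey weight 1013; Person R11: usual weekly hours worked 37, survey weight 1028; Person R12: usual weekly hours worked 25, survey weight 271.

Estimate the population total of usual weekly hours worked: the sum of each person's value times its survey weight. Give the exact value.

532504

Weighted total = 26×1262 + 12×1353 + 57×1413 + 48×1379 + 48×1364 + 56×1054 + 19×174 + 64×1487 + 45×429 + 49×1013 + 37×1028 + 25×271
  = 32812 + 16236 + 80541 + 66192 + 65472 + 59024 + 3306 + 95168 + 19305 + 49637 + 38036 + 6775 = 532504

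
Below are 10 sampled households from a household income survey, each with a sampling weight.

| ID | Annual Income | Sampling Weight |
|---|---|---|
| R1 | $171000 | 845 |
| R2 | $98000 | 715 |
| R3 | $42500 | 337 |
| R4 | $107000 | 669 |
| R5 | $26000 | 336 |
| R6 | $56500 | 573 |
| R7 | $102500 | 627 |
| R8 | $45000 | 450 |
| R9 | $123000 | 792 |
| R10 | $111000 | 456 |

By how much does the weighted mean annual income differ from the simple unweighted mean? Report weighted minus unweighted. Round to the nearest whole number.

10738

Unweighted sum = 171000 + 98000 + 42500 + 107000 + 26000 + 56500 + 102500 + 45000 + 123000 + 111000 = 882500
Unweighted mean = 882500 / 10 = 88250
Weighted sum = 171000×845 + 98000×715 + 42500×337 + 107000×669 + 26000×336 + 56500×573 + 102500×627 + 45000×450 + 123000×792 + 111000×456
  = 144495000 + 70070000 + 14322500 + 71583000 + 8736000 + 32374500 + 64267500 + 20250000 + 97416000 + 50616000 = 574130500
Sum of weights = 845 + 715 + 337 + 669 + 336 + 573 + 627 + 450 + 792 + 456 = 5800
Weighted mean = 574130500 / 5800 = 98988.017
Difference (weighted minus unweighted) = 10738.017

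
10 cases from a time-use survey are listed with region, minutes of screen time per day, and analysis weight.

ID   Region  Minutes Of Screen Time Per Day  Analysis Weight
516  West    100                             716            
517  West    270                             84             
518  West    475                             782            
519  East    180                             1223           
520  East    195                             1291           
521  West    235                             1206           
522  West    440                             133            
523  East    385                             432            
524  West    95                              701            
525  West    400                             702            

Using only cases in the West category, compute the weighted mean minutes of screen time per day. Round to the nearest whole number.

West rows: 516, 517, 518, 521, 522, 524, 525
Weighted sum = 100×716 + 270×84 + 475×782 + 235×1206 + 440×133 + 95×701 + 400×702
  = 71600 + 22680 + 371450 + 283410 + 58520 + 66595 + 280800 = 1155055
Sum of weights = 4324
Weighted mean = 1155055 / 4324 = 267.1265

267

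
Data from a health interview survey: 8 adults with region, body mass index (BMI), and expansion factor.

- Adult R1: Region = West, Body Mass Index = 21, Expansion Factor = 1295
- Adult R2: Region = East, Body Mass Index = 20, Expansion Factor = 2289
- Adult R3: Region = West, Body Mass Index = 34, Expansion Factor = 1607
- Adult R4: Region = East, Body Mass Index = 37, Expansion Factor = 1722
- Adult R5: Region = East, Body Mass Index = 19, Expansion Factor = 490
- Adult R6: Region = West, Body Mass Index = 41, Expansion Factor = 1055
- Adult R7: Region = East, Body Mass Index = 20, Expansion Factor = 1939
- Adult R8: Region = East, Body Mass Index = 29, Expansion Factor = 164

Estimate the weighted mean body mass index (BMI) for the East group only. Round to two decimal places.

East rows: R2, R4, R5, R7, R8
Weighted sum = 20×2289 + 37×1722 + 19×490 + 20×1939 + 29×164
  = 45780 + 63714 + 9310 + 38780 + 4756 = 162340
Sum of weights = 2289 + 1722 + 490 + 1939 + 164 = 6604
Weighted mean = 162340 / 6604 = 24.582071

24.58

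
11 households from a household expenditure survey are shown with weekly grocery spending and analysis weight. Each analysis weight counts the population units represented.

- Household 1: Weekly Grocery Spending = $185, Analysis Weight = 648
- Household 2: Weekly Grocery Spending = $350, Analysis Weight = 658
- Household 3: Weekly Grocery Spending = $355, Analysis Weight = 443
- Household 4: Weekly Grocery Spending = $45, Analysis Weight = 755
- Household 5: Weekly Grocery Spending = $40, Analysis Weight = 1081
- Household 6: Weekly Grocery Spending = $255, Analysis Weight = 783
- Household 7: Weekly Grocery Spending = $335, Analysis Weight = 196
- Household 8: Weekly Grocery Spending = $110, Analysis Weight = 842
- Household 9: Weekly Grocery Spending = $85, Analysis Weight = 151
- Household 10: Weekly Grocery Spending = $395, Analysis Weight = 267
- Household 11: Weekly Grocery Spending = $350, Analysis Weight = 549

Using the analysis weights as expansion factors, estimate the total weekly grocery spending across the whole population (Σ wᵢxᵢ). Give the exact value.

1253055

Weighted total = 1253055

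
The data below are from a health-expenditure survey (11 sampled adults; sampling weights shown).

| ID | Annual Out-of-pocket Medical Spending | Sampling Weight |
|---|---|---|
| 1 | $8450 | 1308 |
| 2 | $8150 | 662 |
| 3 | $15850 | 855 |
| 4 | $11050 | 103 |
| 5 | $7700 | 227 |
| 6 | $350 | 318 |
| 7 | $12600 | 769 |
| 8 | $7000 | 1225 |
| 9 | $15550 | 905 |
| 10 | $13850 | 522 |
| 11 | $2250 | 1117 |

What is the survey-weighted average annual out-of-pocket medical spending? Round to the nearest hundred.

9400

Weighted sum = 8450×1308 + 8150×662 + 15850×855 + 11050×103 + 7700×227 + 350×318 + 12600×769 + 7000×1225 + 15550×905 + 13850×522 + 2250×1117
  = 11052600 + 5395300 + 13551750 + 1138150 + 1747900 + 111300 + 9689400 + 8575000 + 14072750 + 7229700 + 2513250 = 75077100
Sum of weights = 1308 + 662 + 855 + 103 + 227 + 318 + 769 + 1225 + 905 + 522 + 1117 = 8011
Weighted mean = 75077100 / 8011 = 9371.7513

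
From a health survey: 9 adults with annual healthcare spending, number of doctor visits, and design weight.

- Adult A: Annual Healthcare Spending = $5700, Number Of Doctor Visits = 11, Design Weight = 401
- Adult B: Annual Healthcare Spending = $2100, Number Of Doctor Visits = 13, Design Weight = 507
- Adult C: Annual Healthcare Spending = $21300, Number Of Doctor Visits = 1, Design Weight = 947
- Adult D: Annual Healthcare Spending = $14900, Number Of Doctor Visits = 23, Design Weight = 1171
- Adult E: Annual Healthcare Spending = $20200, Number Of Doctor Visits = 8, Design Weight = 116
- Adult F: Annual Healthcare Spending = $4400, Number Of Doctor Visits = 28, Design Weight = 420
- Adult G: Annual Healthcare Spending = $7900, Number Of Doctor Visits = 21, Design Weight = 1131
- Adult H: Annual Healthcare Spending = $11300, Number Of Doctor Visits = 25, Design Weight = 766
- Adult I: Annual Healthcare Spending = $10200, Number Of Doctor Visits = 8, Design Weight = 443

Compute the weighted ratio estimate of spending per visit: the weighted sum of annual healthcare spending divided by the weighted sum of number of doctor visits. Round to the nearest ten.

690

Σ wᵢ·y = 5700×401 + 2100×507 + 21300×947 + 14900×1171 + 20200×116 + 4400×420 + 7900×1131 + 11300×766 + 10200×443
  = 2285700 + 1064700 + 20171100 + 17447900 + 2343200 + 1848000 + 8934900 + 8655800 + 4518600 = 67269900
Σ wᵢ·x = 11×401 + 13×507 + 1×947 + 23×1171 + 8×116 + 28×420 + 21×1131 + 25×766 + 8×443
  = 98015
Ratio = 67269900 / 98015 = 686.3225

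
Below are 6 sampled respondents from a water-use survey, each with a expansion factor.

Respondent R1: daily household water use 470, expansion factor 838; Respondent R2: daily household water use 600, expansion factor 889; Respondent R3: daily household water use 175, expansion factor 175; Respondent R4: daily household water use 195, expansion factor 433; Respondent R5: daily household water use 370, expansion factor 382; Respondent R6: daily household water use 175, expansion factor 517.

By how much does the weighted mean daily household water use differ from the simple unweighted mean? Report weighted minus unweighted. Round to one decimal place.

63.1

Unweighted sum = 470 + 600 + 175 + 195 + 370 + 175 = 1985
Unweighted mean = 1985 / 6 = 330.83333
Weighted sum = 470×838 + 600×889 + 175×175 + 195×433 + 370×382 + 175×517
  = 393860 + 533400 + 30625 + 84435 + 141340 + 90475 = 1274135
Sum of weights = 838 + 889 + 175 + 433 + 382 + 517 = 3234
Weighted mean = 1274135 / 3234 = 393.98114
Difference (weighted minus unweighted) = 63.147805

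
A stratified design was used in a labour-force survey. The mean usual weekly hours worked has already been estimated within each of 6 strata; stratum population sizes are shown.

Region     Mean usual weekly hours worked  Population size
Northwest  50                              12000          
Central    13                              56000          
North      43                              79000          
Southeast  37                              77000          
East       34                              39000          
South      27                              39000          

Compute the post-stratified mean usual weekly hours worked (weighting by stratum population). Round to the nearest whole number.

33

Σ Nₕ·x̄ₕ = 50×12000 + 13×56000 + 43×79000 + 37×77000 + 34×39000 + 27×39000
  = 600000 + 728000 + 3397000 + 2849000 + 1326000 + 1053000 = 9953000
Σ Nₕ = 12000 + 56000 + 79000 + 77000 + 39000 + 39000 = 302000
Overall mean = 9953000 / 302000 = 32.956954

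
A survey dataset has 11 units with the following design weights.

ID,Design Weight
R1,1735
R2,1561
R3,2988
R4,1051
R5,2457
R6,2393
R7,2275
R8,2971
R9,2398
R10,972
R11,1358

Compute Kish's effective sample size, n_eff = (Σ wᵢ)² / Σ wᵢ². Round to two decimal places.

Σ wᵢ = 1735 + 1561 + 2988 + 1051 + 2457 + 2393 + 2275 + 2971 + 2398 + 972 + 1358 = 22159
Σ wᵢ² = 49784807
n_eff = 22159² / 49784807 = 491021281 / 49784807 = 9.862874

9.86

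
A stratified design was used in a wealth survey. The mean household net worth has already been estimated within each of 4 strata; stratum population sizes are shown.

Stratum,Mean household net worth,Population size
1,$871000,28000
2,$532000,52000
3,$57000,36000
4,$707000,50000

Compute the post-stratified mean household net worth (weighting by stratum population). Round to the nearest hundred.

538900

Σ Nₕ·x̄ₕ = 871000×28000 + 532000×52000 + 57000×36000 + 707000×50000
  = 24388000000 + 27664000000 + 2052000000 + 35350000000 = 89454000000
Σ Nₕ = 28000 + 52000 + 36000 + 50000 = 166000
Overall mean = 89454000000 / 166000 = 538879.52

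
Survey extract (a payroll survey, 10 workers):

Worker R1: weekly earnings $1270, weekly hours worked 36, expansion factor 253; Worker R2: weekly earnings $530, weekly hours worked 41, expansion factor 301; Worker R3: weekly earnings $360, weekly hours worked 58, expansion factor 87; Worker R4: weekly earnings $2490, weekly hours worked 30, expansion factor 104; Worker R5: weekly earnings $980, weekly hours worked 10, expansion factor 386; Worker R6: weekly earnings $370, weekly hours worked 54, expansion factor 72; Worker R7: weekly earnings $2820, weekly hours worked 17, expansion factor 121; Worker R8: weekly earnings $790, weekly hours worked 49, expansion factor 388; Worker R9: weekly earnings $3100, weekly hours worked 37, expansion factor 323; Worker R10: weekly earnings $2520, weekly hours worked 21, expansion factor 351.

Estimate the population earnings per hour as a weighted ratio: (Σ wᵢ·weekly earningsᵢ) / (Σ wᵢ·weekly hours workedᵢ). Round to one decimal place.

47.7

Σ wᵢ·y = 1270×253 + 530×301 + 360×87 + 2490×104 + 980×386 + 370×72 + 2820×121 + 790×388 + 3100×323 + 2520×351
  = 321310 + 159530 + 31320 + 258960 + 378280 + 26640 + 341220 + 306520 + 1001300 + 884520 = 3709600
Σ wᵢ·x = 36×253 + 41×301 + 58×87 + 30×104 + 10×386 + 54×72 + 17×121 + 49×388 + 37×323 + 21×351
  = 77754
Ratio = 3709600 / 77754 = 47.709443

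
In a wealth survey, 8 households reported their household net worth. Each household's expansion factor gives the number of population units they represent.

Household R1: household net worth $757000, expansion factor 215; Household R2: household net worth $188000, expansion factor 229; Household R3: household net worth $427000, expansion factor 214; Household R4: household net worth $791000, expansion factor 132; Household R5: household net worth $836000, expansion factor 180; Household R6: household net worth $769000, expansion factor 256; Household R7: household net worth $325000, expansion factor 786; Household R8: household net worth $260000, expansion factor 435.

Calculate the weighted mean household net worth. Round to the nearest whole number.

456678

Weighted sum = 757000×215 + 188000×229 + 427000×214 + 791000×132 + 836000×180 + 769000×256 + 325000×786 + 260000×435
  = 162755000 + 43052000 + 91378000 + 104412000 + 150480000 + 196864000 + 255450000 + 113100000 = 1117491000
Sum of weights = 215 + 229 + 214 + 132 + 180 + 256 + 786 + 435 = 2447
Weighted mean = 1117491000 / 2447 = 456677.97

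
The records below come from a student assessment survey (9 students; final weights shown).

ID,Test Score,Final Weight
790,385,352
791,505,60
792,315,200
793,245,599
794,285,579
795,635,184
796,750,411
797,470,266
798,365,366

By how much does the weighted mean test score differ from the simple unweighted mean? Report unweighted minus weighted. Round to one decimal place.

Unweighted sum = 385 + 505 + 315 + 245 + 285 + 635 + 750 + 470 + 365 = 3955
Unweighted mean = 3955 / 9 = 439.44444
Weighted sum = 385×352 + 505×60 + 315×200 + 245×599 + 285×579 + 635×184 + 750×411 + 470×266 + 365×366
  = 135520 + 30300 + 63000 + 146755 + 165015 + 116840 + 308250 + 125020 + 133590 = 1224290
Sum of weights = 352 + 60 + 200 + 599 + 579 + 184 + 411 + 266 + 366 = 3017
Weighted mean = 1224290 / 3017 = 405.79715
Difference (unweighted minus weighted) = 33.647295

33.6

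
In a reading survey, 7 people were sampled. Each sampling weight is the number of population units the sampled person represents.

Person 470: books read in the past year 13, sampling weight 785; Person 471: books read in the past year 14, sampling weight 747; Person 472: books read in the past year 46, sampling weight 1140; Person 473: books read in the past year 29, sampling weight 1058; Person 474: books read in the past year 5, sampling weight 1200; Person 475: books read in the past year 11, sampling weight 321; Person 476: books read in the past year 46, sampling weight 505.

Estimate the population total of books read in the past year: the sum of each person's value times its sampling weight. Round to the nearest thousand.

137000

Weighted total = 136546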